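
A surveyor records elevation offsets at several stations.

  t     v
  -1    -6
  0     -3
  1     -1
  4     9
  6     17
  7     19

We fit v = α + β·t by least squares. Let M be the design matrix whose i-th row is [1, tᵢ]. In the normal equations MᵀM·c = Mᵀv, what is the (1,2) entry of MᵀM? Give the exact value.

17

Row 1 ↔ basis 1, column 2 ↔ basis t, so (MᵀM)_{1,2} = Σᵢ t = (1)·(-1) + (1)·(0) + (1)·(1) + (1)·(4) + (1)·(6) + (1)·(7) = 17.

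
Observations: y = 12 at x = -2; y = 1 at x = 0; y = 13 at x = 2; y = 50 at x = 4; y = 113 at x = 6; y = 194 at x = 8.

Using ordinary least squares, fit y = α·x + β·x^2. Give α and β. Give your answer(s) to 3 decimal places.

Normal-equation sums: Σx·x = 124, Σx·x^2 = 792, Σx^2·x^2 = 5680.
And Σx·y = 2432, Σx^2·y = 17384.
Normal equations: [[124, 792]; [792, 5680]]·[α, β]ᵀ = [2432, 17384]ᵀ.
Eliminating β: 5680·(row 1) − 792·(row 2) gives 77056·α = 5680·2432 − 792·17384 = 45632, so α = 713/1204.
Then β = (17384 − 792·(713/1204))/5680 = 7171/2408.

α = 0.592, β = 2.978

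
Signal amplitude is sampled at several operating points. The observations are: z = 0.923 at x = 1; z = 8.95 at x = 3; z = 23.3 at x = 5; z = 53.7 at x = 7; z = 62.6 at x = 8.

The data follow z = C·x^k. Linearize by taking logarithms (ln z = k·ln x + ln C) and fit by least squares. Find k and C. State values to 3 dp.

Linearized form: ln z = k·ln x + ln C. From the 5 transformed points,
Over the data: Σln x = 6.7334, Σ(ln x)² = 11.9079, Σln z = 13.3802, Σln x·ln z = 23.8285.
Normal system: [[11.9079, 6.7334]; [6.7334, 5]]·[k, ln C]ᵀ = [23.8285, 13.3802]ᵀ.
Solving (det = 14.2007): k = 2.04558, ln C = -0.07871, so C = exp(-0.07871) = 0.92430.

k = 2.046, C = 0.924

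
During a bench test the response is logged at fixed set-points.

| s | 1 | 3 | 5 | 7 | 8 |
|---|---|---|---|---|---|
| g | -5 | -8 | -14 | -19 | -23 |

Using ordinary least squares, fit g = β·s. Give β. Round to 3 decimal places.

β = -2.811

The normal system AᵀA·[β]ᵀ = Aᵀg is [[148]]·[β]ᵀ = [-416]ᵀ.
Hence β = -416 / 148 ≈ -2.81081.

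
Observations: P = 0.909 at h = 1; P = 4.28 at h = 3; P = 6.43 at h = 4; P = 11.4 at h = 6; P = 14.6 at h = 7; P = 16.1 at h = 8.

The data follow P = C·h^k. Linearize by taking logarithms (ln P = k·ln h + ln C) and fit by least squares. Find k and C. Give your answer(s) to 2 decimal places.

k = 1.40, C = 0.91

Linearized form: ln P = k·ln h + ln C. From the 6 transformed points,
AᵀA = [[14.4498, 8.3020]; [8.3020, 6]], rhs = [19.5331, 11.1130]ᵀ  (here Σln h = 8.3020, Σ(ln h)² = 14.4498, Σln P = 11.1130, Σln h·ln P = 19.5331).
Solving (det = 17.7753): k = 1.40297, ln C = -0.08908, so C = exp(-0.08908) = 0.91477.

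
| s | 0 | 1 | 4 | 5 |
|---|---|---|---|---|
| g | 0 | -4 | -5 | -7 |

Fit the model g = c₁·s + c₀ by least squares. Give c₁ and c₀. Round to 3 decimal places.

c₁ = -1.118, c₀ = -1.206

Compute the Gram sums: Σs·s = 42, Σs = 10, Σ1 = 4.
For Aᵀg: Σs·g = -59, Σg = -16.
det = 42·4 − 10² = 68.
c₁ = ((-59)·4 − 10·(-16))/68 = -19/17; c₀ = (42·(-16) − 10·(-59))/68 = -41/34.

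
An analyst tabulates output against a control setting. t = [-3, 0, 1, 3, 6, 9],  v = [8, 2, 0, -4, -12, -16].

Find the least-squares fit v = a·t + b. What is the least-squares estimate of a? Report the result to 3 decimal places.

a = -2.071

Forming XᵀX = [[136, 16]; [16, 6]] and Xᵀv = [-252, -22]ᵀ gives XᵀX·[a, b]ᵀ = Xᵀv.
det = 136·6 − 16² = 560.
a = ((-252)·6 − 16·(-22))/560 = -29/14; b = (136·(-22) − 16·(-252))/560 = 13/7.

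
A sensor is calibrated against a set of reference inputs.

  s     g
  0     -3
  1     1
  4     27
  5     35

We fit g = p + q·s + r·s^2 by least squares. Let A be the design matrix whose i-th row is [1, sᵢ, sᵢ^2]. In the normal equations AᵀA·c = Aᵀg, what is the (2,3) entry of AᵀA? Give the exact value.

Row 2 ↔ basis s, column 3 ↔ basis s^2, so (AᵀA)_{2,3} = Σᵢ (s)·(s^2) = (0)·(0) + (1)·(1) + (4)·(16) + (5)·(25) = 190.

190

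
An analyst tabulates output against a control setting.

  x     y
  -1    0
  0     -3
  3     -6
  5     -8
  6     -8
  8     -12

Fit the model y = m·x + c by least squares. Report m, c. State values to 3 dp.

m = -1.179, c = -2.041

Setting ∂/∂m … = 0 gives: 135·m + 21·c = -202;  21·m + 6·c = -37.
(Σx·x = 135, Σx = 21, Σ1 = 6, Σx·y = -202, Σy = -37.)
Determinant 135·6 − 21² = 369.
m = ((-202)·6 − 21·(-37))/369 = -145/123; c = (135·(-37) − 21·(-202))/369 = -251/123.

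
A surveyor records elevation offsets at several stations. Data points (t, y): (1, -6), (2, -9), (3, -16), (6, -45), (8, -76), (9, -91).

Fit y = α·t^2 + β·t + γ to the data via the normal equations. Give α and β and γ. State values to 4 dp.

α = -0.9371, β = -1.4335, γ = -3.1143

Normal-equation sums: Σt^2·t^2 = 12051, Σt^2·t = 1493, Σt^2 = 195, Σt·t = 195, Σt = 29, Σ1 = 6.
For Aᵀy: Σt^2·y = -14041, Σt·y = -1769, Σy = -243.
Normal equations: [[12051, 1493, 195]; [1493, 195, 29]; [195, 29, 6]]·[α, β, γ]ᵀ = [-14041, -1769, -243]ᵀ.
Solving the 3×3 system (Gaussian elimination) gives α = -28789/30720, β = -14679/10240, γ = -11959/3840.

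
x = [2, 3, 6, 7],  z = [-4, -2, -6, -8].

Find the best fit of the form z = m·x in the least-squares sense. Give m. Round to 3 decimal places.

m = -1.082

With design matrix A, AᵀA = [[98]] and Aᵀz = [-106]ᵀ.
Hence m = -106 / 98 ≈ -1.08163.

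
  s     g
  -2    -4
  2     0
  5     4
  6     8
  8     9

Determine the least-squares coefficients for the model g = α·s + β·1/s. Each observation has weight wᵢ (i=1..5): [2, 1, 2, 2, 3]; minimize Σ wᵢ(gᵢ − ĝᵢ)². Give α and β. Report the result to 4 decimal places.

α = 1.1115, β = 0.5647

Forming XᵀWX = [[326, 10]; [10, 13427/14400]] and XᵀWg = [368, 1397/120]ᵀ gives XᵀWX·[α, β]ᵀ = XᵀWg.
Eliminating β: (13427/14400)·(row 1) − 10·(row 2) gives (1468601/7200)·α = (13427/14400)·368 − 10·(1397/120) = 102023/450, so α = 1632368/1468601.
Then β = ((1397/120) − 10·(1632368/1468601))/(13427/14400) = 829320/1468601.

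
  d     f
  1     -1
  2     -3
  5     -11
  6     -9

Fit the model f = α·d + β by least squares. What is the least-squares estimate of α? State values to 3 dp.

Entries of MᵀM: Σd·d = 66, Σd = 14, Σ1 = 4.
Moment sums: Σd·f = -116, Σf = -24.
MᵀM·[α, β]ᵀ = Mᵀf becomes [[66, 14]; [14, 4]]·[α, β]ᵀ = [-116, -24]ᵀ.
Δ = 66·4 − 14² = 68.
α = ((-116)·4 − 14·(-24))/68 = -32/17; β = (66·(-24) − 14·(-116))/68 = 10/17.

α = -1.882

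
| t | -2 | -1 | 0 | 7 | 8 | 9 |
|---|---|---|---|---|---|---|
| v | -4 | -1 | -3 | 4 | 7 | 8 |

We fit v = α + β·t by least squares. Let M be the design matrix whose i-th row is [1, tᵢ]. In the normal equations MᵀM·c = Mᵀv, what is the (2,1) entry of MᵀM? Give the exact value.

21

Row 2 ↔ basis t, column 1 ↔ basis 1, so (MᵀM)_{2,1} = Σᵢ t = (-2)·(1) + (-1)·(1) + (0)·(1) + (7)·(1) + (8)·(1) + (9)·(1) = 21.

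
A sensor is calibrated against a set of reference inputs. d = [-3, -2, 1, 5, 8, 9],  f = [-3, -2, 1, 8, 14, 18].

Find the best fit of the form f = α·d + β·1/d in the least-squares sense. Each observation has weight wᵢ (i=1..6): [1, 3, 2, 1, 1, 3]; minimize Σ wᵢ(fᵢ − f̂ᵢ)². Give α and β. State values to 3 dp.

The normal equations are: 355·α + 11·β = 661;  11·α + (127603/43200)·β = 307/20.
(Σwᵢ·d·d = 355, Σwᵢ·d·1/d = 11, Σwᵢ·1/d·1/d = 127603/43200, Σwᵢ·d·f = 661, Σwᵢ·1/d·f = 307/20.)
Eliminating β: (127603/43200)·(row 1) − 11·(row 2) gives (8014373/8640)·α = (127603/43200)·661 − 11·(307/20) = 77051263/43200, so α = 77051263/40071865.
Then β = ((307/20) − 11·(77051263/40071865))/(127603/43200) = -15739920/8014373.

α = 1.923, β = -1.964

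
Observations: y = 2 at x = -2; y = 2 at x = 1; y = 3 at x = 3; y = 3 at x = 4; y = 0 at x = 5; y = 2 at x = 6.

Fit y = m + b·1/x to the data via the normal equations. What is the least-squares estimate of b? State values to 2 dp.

Entries of MᵀM: Σ1 = 6, Σ1/x = 29/20, Σ1/x·1/x = 5369/3600.
Moment sums: Σy = 12, Σ1/x·y = 37/12.
So MᵀM·[m, b]ᵀ = Mᵀy: [[6, 29/20]; [29/20, 5369/3600]]·[m, b]ᵀ = [12, 37/12]ᵀ.
Δ = 6·(5369/3600) − (29/20)² = 1643/240.
m = (12·(5369/3600) − (29/20)·(37/12))/(1643/240) = 16111/8215; b = (6·(37/12) − (29/20)·12)/(1643/240) = 264/1643.

b = 0.16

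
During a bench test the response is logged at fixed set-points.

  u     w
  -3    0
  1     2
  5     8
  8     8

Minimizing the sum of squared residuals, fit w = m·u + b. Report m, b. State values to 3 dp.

From the data, Σu·u = 99, Σu = 11, Σ1 = 4.
For Aᵀw: Σu·w = 106, Σw = 18.
So AᵀA·[m, b]ᵀ = Aᵀw: [[99, 11]; [11, 4]]·[m, b]ᵀ = [106, 18]ᵀ.
Δ = 99·4 − 11² = 275.
m = (106·4 − 11·18)/275 = 226/275; b = (99·18 − 11·106)/275 = 56/25.

m = 0.822, b = 2.240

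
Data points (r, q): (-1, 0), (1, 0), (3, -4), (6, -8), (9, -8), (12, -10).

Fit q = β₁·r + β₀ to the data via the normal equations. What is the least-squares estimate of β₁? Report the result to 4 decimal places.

With design matrix X, XᵀX = [[272, 30]; [30, 6]] and Xᵀq = [-252, -30]ᵀ.
Eliminating β₀: 6·(row 1) − 30·(row 2) gives 732·β₁ = 6·(-252) − 30·(-30) = -612, so β₁ = -51/61.
Then β₀ = ((-30) − 30·(-51/61))/6 = -50/61.

β₁ = -0.8361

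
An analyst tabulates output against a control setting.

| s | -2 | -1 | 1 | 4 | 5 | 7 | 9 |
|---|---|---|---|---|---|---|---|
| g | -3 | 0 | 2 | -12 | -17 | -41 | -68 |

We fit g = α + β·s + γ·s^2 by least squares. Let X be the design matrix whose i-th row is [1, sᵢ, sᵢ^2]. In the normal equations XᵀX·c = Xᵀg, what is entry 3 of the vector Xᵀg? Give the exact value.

-8144

Entry 3 ↔ basis s^2, so (Xᵀg)_{3} = Σᵢ (s^2)·gᵢ = (4)·(-3) + (1)·(0) + (1)·(2) + (16)·(-12) + (25)·(-17) + (49)·(-41) + (81)·(-68) = -8144.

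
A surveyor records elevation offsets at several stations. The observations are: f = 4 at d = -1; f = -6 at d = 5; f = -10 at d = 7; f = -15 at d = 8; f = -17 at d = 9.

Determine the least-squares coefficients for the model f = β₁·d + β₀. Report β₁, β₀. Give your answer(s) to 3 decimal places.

Compute the Gram sums: Σd·d = 220, Σd = 28, Σ1 = 5.
Right-hand side: Σd·f = -377, Σf = -44.
Δ = 220·5 − 28² = 316.
β₁ = ((-377)·5 − 28·(-44))/316 = -653/316; β₀ = (220·(-44) − 28·(-377))/316 = 219/79.

β₁ = -2.066, β₀ = 2.772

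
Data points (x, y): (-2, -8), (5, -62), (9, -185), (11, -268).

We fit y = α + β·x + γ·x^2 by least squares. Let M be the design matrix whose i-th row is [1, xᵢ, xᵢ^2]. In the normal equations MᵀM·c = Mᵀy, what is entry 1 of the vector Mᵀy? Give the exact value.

-523

Entry 1 ↔ basis 1, so (Mᵀy)_{1} = Σᵢ yᵢ = (1)·(-8) + (1)·(-62) + (1)·(-185) + (1)·(-268) = -523.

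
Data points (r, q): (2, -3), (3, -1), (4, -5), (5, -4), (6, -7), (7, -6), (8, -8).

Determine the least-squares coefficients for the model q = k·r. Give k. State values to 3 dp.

The normal equations are: 203·k = -197.
(Σr·r = 203, Σr·q = -197.)
k = (-197)/203 = -0.970443.

k = -0.970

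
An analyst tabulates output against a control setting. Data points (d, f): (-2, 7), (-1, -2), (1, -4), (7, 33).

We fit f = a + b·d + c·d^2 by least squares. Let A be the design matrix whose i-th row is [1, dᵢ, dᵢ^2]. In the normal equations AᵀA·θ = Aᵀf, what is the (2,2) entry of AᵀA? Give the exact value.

Row 2 ↔ basis d, column 2 ↔ basis d, so (AᵀA)_{2,2} = Σᵢ (d)·(d) = (-2)·(-2) + (-1)·(-1) + (1)·(1) + (7)·(7) = 55.

55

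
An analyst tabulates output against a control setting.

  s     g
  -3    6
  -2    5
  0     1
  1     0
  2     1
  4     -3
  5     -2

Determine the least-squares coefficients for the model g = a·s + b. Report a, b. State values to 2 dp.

The normal equations are: 59·a + 7·b = -48;  7·a + 7·b = 8.
(Σs·s = 59, Σs = 7, Σ1 = 7, Σs·g = -48, Σg = 8.)
det = 59·7 − 7² = 364.
a = ((-48)·7 − 7·8)/364 = -14/13; b = (59·8 − 7·(-48))/364 = 202/91.

a = -1.08, b = 2.22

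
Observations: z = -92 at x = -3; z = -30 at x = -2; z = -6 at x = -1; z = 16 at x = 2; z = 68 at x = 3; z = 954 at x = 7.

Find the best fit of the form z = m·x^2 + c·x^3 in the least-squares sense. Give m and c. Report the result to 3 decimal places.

m = -1.385, c = 2.979

Forming MᵀM = [[2596, 16806]; [16806, 119236]] and Mᵀz = [46468, 331916]ᵀ gives MᵀM·[m, c]ᵀ = Mᵀz.
det = 2596·119236 − 16806² = 27095020.
m = (46468·119236 − 16806·331916)/27095020 = -9380462/6773755; c = (2596·331916 − 16806·46468)/27095020 = 20178182/6773755.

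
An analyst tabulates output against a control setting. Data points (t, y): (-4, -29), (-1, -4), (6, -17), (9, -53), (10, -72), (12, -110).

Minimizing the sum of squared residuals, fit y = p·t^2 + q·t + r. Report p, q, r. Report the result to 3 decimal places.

p = -1.046, q = 3.309, r = 0.742

The normal equations are: 38850·p + 3608·q + 378·r = -28413;  3608·p + 378·q + 32·r = -2499;  378·p + 32·q + 6·r = -285.
(Σt^2·t^2 = 38850, Σt^2·t = 3608, Σt^2 = 378, Σt·t = 378, Σt = 32, Σ1 = 6, Σt^2·y = -28413, Σt·y = -2499, Σy = -285.)
Solving the 3×3 system (Gaussian elimination) gives p = -152431/145750, q = 482223/145750, r = 54086/72875.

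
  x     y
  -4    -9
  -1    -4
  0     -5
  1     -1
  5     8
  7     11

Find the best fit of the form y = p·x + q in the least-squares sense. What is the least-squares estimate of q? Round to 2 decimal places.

AᵀA·[p, q]ᵀ = Aᵀy reads: 92·p + 8·q = 156;  8·p + 6·q = 0.
(Σx·x = 92, Σx = 8, Σ1 = 6, Σx·y = 156, Σy = 0.)
Determinant 92·6 − 8² = 488.
p = (156·6 − 8·0)/488 = 117/61; q = (92·0 − 8·156)/488 = -156/61.

q = -2.56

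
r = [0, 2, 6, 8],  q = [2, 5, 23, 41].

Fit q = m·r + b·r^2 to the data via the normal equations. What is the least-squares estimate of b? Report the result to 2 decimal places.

b = 0.52

MᵀM·[m, b]ᵀ = Mᵀq reads: 104·m + 736·b = 476;  736·m + 5408·b = 3472.
(Σr·r = 104, Σr·r^2 = 736, Σr^2·r^2 = 5408, Σr·q = 476, Σr^2·q = 3472.)
det = 104·5408 − 736² = 20736.
m = (476·5408 − 736·3472)/20736 = 49/54; b = (104·3472 − 736·476)/20736 = 14/27.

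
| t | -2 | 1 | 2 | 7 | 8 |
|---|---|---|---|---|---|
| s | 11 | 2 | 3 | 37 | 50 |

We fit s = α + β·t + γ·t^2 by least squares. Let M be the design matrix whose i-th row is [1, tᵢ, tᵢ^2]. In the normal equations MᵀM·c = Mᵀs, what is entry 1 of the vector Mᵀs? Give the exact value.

Entry 1 ↔ basis 1, so (Mᵀs)_{1} = Σᵢ sᵢ = (1)·(11) + (1)·(2) + (1)·(3) + (1)·(37) + (1)·(50) = 103.

103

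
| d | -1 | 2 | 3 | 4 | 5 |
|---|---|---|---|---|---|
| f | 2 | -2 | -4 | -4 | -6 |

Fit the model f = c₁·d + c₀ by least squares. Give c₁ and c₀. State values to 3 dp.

The normal system XᵀX·[c₁, c₀]ᵀ = Xᵀf is [[55, 13]; [13, 5]]·[c₁, c₀]ᵀ = [-64, -14]ᵀ.
Determinant 55·5 − 13² = 106.
c₁ = ((-64)·5 − 13·(-14))/106 = -69/53; c₀ = (55·(-14) − 13·(-64))/106 = 31/53.

c₁ = -1.302, c₀ = 0.585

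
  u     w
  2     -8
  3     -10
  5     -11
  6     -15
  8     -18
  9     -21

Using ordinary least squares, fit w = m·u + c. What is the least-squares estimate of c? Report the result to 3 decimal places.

c = -3.933

XᵀX·[m, c]ᵀ = Xᵀw reads: 219·m + 33·c = -524;  33·m + 6·c = -83.
(Σu·u = 219, Σu = 33, Σ1 = 6, Σu·w = -524, Σw = -83.)
det = 219·6 − 33² = 225.
m = ((-524)·6 − 33·(-83))/225 = -9/5; c = (219·(-83) − 33·(-524))/225 = -59/15.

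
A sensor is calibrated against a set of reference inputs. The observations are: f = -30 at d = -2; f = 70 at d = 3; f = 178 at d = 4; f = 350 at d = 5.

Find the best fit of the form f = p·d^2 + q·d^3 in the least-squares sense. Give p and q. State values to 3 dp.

p = -1.256, q = 3.059

Normal-equation sums: Σd^2·d^2 = 978, Σd^2·d^3 = 4360, Σd^3·d^3 = 20514.
And Σd^2·f = 12108, Σd^3·f = 57272.
So XᵀX·[p, q]ᵀ = Xᵀf: [[978, 4360]; [4360, 20514]]·[p, q]ᵀ = [12108, 57272]ᵀ.
Determinant 978·20514 − 4360² = 1053092.
p = (12108·20514 − 4360·57272)/1053092 = -330602/263273; q = (978·57272 − 4360·12108)/1053092 = 805284/263273.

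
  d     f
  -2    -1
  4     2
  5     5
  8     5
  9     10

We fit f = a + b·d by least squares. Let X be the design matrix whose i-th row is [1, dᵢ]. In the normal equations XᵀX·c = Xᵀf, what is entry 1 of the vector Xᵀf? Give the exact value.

Entry 1 ↔ basis 1, so (Xᵀf)_{1} = Σᵢ fᵢ = (1)·(-1) + (1)·(2) + (1)·(5) + (1)·(5) + (1)·(10) = 21.

21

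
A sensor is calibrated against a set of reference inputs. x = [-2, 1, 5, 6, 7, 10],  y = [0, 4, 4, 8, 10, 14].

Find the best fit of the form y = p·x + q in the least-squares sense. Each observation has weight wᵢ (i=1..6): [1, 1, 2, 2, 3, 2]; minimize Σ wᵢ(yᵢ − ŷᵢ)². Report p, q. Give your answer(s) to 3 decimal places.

The normal equations are: 474·p + 62·q = 630;  62·p + 11·q = 86.
det = 474·11 − 62² = 1370.
p = (630·11 − 62·86)/1370 = 799/685; q = (474·86 − 62·630)/1370 = 852/685.

p = 1.166, q = 1.244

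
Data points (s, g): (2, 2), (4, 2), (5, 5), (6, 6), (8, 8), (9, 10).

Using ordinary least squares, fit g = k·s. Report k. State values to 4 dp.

Sums needed: Σs·s = 226.
For Aᵀg: Σs·g = 227.
AᵀA·[k]ᵀ = Aᵀg becomes [[226]]·[k]ᵀ = [227]ᵀ.
Hence k = 227 / 226 ≈ 1.00442.

k = 1.0044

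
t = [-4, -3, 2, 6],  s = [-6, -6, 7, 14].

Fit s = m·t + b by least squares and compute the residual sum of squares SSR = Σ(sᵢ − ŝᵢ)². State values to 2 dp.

Compute the Gram sums: Σt·t = 65, Σt = 1, Σ1 = 4.
For Xᵀs: Σt·s = 140, Σs = 9.
Normal equations: [[65, 1]; [1, 4]]·[m, b]ᵀ = [140, 9]ᵀ.
Eliminating b: 4·(row 1) − 1·(row 2) gives 259·m = 4·140 − 1·9 = 551, so m = 551/259.
Then b = (9 − 1·(551/259))/4 = 445/259.
Residuals: 205/259, -346/259, 38/37, -125/259; SSR = 958/259.

SSR = 3.70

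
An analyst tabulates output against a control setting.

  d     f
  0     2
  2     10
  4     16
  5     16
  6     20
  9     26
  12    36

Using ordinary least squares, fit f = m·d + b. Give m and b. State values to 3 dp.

m = 2.668, b = 3.519

The normal equations are: 306·m + 38·b = 950;  38·m + 7·b = 126.
(Σd·d = 306, Σd = 38, Σ1 = 7, Σd·f = 950, Σf = 126.)
Determinant 306·7 − 38² = 698.
m = (950·7 − 38·126)/698 = 931/349; b = (306·126 − 38·950)/698 = 1228/349.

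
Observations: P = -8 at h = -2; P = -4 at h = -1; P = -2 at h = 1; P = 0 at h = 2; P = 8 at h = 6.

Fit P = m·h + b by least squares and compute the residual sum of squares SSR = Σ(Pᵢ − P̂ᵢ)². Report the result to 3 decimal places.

With design matrix X, XᵀX = [[46, 6]; [6, 5]] and XᵀP = [66, -6]ᵀ.
Determinant 46·5 − 6² = 194.
m = (66·5 − 6·(-6))/194 = 183/97; b = (46·(-6) − 6·66)/194 = -336/97.
Residuals: -74/97, 131/97, -41/97, -30/97, 14/97; SSR = 262/97.

SSR = 2.701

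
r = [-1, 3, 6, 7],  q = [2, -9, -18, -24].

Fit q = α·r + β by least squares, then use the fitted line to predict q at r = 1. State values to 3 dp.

Entries of XᵀX: Σr·r = 95, Σr = 15, Σ1 = 4.
Moment sums: Σr·q = -305, Σq = -49.
Normal equations: [[95, 15]; [15, 4]]·[α, β]ᵀ = [-305, -49]ᵀ.
Eliminating β: 4·(row 1) − 15·(row 2) gives 155·α = 4·(-305) − 15·(-49) = -485, so α = -97/31.
Then β = ((-49) − 15·(-97/31))/4 = -16/31.
At r = 1: q̂ = (-97/31)·(1) + (-16/31)·(1) = -113/31.

q̂ = -3.645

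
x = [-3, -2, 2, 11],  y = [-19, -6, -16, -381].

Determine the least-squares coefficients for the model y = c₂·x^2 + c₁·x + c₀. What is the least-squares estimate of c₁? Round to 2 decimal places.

c₁ = -2.37

Entries of MᵀM: Σx^2·x^2 = 14754, Σx^2·x = 1304, Σx^2 = 138, Σx·x = 138, Σx = 8, Σ1 = 4.
And Σx^2·y = -46360, Σx·y = -4154, Σy = -422.
Inverting the 3×3 Gram matrix, [c₂, c₁, c₀]ᵀ = [-238521/81181, -192701/81181, 49781/81181]ᵀ.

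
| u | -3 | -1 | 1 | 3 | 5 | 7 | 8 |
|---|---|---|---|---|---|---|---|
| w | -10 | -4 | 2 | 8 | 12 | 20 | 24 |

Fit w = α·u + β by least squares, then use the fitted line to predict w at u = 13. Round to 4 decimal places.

The normal system XᵀX·[α, β]ᵀ = Xᵀw is [[158, 20]; [20, 7]]·[α, β]ᵀ = [452, 52]ᵀ.
Determinant 158·7 − 20² = 706.
α = (452·7 − 20·52)/706 = 1062/353; β = (158·52 − 20·452)/706 = -412/353.
At u = 13: ŵ = (1062/353)·(13) + (-412/353)·(1) = 13394/353.

ŵ = 37.9433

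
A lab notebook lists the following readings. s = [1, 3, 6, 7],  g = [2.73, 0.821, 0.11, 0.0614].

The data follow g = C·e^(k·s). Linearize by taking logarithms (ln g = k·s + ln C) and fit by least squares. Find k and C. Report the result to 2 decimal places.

Taking logs, ln g = k·s + ln C, so regress ln g on s.
Σs = 17.0000, Σ(s)² = 95.0000, Σln g = -4.1906, Σs·ln g = -32.3635.
Equations: 95.0000·k + 17.0000·ln C = -32.3635;  17.0000·k + 4·ln C = -4.1906.
Slope k = (n·Σs·ln g − Σs·Σln g)/(n·Σ(s)² − (Σs)²) = (4·-32.3635 − 17.0000·-4.1906)/91.0000 = -0.63972; ln C = (Σln g − k·Σs)/n = 1.67117, so C = exp(1.67117) = 5.31839.

k = -0.64, C = 5.32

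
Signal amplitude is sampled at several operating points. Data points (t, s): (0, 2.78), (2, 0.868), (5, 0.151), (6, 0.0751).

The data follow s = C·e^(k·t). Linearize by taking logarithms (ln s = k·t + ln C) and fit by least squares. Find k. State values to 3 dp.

k = -0.597

Let Y = ln s. Fitting Y = k·t + ln C by least squares:
Σt = 13.0000, Σ(t)² = 65.0000, Σln s = -3.5985, Σt·ln s = -25.2691.
Normal system: [[65.0000, 13.0000]; [13.0000, 4]]·[k, ln C]ᵀ = [-25.2691, -3.5985]ᵀ.
Solving (det = 91.0000): k = -0.59666, ln C = 1.03950.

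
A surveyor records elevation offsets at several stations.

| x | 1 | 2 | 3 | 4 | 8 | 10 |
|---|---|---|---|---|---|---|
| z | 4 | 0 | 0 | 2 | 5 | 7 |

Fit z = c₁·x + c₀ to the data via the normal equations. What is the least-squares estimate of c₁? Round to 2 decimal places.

c₁ = 0.60

Sums needed: Σx·x = 194, Σx = 28, Σ1 = 6.
And Σx·z = 122, Σz = 18.
det = 194·6 − 28² = 380.
c₁ = (122·6 − 28·18)/380 = 3/5; c₀ = (194·18 − 28·122)/380 = 1/5.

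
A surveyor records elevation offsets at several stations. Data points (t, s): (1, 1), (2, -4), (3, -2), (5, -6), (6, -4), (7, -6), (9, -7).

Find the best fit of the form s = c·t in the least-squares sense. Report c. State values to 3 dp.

c = -0.839

The normal equations are: 205·c = -172.
c = (-172)/205 = -0.839024.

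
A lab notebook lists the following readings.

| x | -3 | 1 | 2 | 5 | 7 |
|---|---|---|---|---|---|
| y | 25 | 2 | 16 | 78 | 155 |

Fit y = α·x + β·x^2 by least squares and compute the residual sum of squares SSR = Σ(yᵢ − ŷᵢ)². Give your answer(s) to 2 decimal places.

SSR = 12.38

The normal system AᵀA·[α, β]ᵀ = Aᵀy is [[88, 450]; [450, 3124]]·[α, β]ᵀ = [1434, 9836]ᵀ.
Eliminating β: 3124·(row 1) − 450·(row 2) gives 72412·α = 3124·1434 − 450·9836 = 53616, so α = 13404/18103.
Then β = (9836 − 450·(13404/18103))/3124 = 55067/18103.
Residuals: -2816/18103, -32265/18103, 42572/18103, -31661/18103, 13854/18103; SSR = 224034/18103.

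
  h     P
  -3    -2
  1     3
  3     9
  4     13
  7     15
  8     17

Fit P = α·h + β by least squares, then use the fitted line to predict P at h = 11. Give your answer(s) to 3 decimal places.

Compute the Gram sums: Σh·h = 148, Σh = 20, Σ1 = 6.
Right-hand side: Σh·P = 329, ΣP = 55.
Normal equations: [[148, 20]; [20, 6]]·[α, β]ᵀ = [329, 55]ᵀ.
Determinant 148·6 − 20² = 488.
α = (329·6 − 20·55)/488 = 437/244; β = (148·55 − 20·329)/488 = 195/61.
At h = 11: P̂ = (437/244)·(11) + (195/61)·(1) = 5587/244.

P̂ = 22.898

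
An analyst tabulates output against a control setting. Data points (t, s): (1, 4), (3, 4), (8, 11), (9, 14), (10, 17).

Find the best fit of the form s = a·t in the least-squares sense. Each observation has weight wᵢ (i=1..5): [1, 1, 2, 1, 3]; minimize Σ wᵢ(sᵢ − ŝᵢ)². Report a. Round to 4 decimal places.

The normal system AᵀWA·[a]ᵀ = AᵀWs is [[519]]·[a]ᵀ = [828]ᵀ.
Hence a = 828 / 519 ≈ 1.59538.

a = 1.5954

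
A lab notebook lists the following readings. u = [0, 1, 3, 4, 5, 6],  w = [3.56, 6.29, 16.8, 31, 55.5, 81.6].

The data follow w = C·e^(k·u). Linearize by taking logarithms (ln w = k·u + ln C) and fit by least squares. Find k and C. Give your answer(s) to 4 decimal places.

k = 0.5300, C = 3.6162

Taking logs, ln w = k·u + ln C, so regress ln w on u.
Over the data: Σu = 19.0000, Σ(u)² = 87.0000, Σln w = 17.7823, Σu·ln w = 70.5319.
Normal system: [[87.0000, 19.0000]; [19.0000, 6]]·[k, ln C]ᵀ = [70.5319, 17.7823]ᵀ.
Slope k = (n·Σu·ln w − Σu·Σln w)/(n·Σ(u)² − (Σu)²) = (6·70.5319 − 19.0000·17.7823)/161.0000 = 0.52999; ln C = (Σln w − k·Σu)/n = 1.28542, so C = exp(1.28542) = 3.61620.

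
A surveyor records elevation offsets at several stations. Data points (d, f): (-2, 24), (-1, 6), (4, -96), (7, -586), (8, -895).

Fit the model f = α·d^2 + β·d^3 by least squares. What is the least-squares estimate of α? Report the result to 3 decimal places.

From the data, Σd^2·d^2 = 6770, Σd^2·d^3 = 50566, Σd^3·d^3 = 383954.
Right-hand side: Σd^2·f = -87428, Σd^3·f = -665580.
Normal equations: [[6770, 50566]; [50566, 383954]]·[α, β]ᵀ = [-87428, -665580]ᵀ.
det = 6770·383954 − 50566² = 42448224.
α = ((-87428)·383954 − 50566·(-665580))/42448224 = 2730874/1326507; β = (6770·(-665580) − 50566·(-87428))/42448224 = -2659136/1326507.

α = 2.059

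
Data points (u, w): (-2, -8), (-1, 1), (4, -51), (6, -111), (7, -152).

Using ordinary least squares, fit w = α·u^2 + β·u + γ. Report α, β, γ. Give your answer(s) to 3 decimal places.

α = -2.961, β = -1.210, γ = 1.971

With design matrix M, MᵀM = [[3970, 614, 106]; [614, 106, 14]; [106, 14, 5]] and Mᵀw = [-12291, -1919, -321]ᵀ.
Row-reducing yields α = -53555/18084, β = -21881/18084, γ = 270/137.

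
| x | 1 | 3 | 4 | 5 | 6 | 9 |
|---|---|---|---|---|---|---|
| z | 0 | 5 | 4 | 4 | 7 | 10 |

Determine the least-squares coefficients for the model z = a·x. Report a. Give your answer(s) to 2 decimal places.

With design matrix A, AᵀA = [[168]] and Aᵀz = [183]ᵀ.
a = 183/168 = 1.08929.

a = 1.09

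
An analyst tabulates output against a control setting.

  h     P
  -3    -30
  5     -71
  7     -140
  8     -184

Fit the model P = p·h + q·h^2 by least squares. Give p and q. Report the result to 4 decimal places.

The normal system XᵀX·[p, q]ᵀ = XᵀP is [[147, 953]; [953, 7203]]·[p, q]ᵀ = [-2717, -20681]ᵀ.
det = 147·7203 − 953² = 150632.
p = ((-2717)·7203 − 953·(-20681))/150632 = 69221/75316; q = (147·(-20681) − 953·(-2717))/150632 = -225403/75316.

p = 0.9191, q = -2.9928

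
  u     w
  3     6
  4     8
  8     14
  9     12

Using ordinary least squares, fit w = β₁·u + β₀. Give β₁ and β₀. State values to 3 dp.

Compute the Gram sums: Σu·u = 170, Σu = 24, Σ1 = 4.
And Σu·w = 270, Σw = 40.
Determinant 170·4 − 24² = 104.
β₁ = (270·4 − 24·40)/104 = 15/13; β₀ = (170·40 − 24·270)/104 = 40/13.

β₁ = 1.154, β₀ = 3.077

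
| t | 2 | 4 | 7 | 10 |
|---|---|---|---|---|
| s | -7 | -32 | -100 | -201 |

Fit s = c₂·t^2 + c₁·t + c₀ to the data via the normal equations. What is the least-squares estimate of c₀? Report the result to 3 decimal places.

Forming XᵀX = [[12673, 1415, 169]; [1415, 169, 23]; [169, 23, 4]] and Xᵀs = [-25540, -2852, -340]ᵀ gives XᵀX·[c₂, c₁, c₀]ᵀ = Xᵀs.
Solving the 3×3 system (Gaussian elimination) gives c₂ = -727/381, c₁ = -177/127, c₀ = 1384/381.

c₀ = 3.633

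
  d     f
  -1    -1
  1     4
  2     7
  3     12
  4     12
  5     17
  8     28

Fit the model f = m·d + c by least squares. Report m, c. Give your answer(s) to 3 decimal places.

The normal equations are: 120·m + 22·c = 412;  22·m + 7·c = 79.
Eliminating c: 7·(row 1) − 22·(row 2) gives 356·m = 7·412 − 22·79 = 1146, so m = 573/178.
Then c = (79 − 22·(573/178))/7 = 104/89.

m = 3.219, c = 1.169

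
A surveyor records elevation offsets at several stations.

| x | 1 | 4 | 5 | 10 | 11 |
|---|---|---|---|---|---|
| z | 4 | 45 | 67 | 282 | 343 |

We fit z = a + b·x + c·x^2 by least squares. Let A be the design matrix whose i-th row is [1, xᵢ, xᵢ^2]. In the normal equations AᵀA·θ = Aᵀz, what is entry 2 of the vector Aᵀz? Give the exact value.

7112

Entry 2 ↔ basis x, so (Aᵀz)_{2} = Σᵢ (x)·zᵢ = (1)·(4) + (4)·(45) + (5)·(67) + (10)·(282) + (11)·(343) = 7112.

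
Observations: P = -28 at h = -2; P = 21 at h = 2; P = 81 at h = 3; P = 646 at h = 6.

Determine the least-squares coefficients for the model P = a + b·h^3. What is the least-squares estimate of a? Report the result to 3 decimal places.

The normal equations are: 4·a + 243·b = 720;  243·a + 47513·b = 142115.
(Σ1 = 4, Σh^3 = 243, Σh^3·h^3 = 47513, ΣP = 720, Σh^3·P = 142115.)
Δ = 4·47513 − 243² = 131003.
a = (720·47513 − 243·142115)/131003 = -324585/131003; b = (4·142115 − 243·720)/131003 = 393500/131003.

a = -2.478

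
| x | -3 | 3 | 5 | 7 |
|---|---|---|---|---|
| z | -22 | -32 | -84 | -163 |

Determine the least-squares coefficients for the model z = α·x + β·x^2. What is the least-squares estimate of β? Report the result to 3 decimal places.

From the data, Σx·x = 92, Σx·x^2 = 468, Σx^2·x^2 = 3188.
For Mᵀz: Σx·z = -1591, Σx^2·z = -10573.
Eliminating β: 3188·(row 1) − 468·(row 2) gives 74272·α = 3188·(-1591) − 468·(-10573) = -123944, so α = -15493/9284.
Then β = ((-10573) − 468·(-15493/9284))/3188 = -7129/2321.

β = -3.072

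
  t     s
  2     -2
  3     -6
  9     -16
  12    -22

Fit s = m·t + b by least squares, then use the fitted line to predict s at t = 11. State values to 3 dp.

Sums needed: Σt·t = 238, Σt = 26, Σ1 = 4.
And Σt·s = -430, Σs = -46.
Eliminating b: 4·(row 1) − 26·(row 2) gives 276·m = 4·(-430) − 26·(-46) = -524, so m = -131/69.
Then b = ((-46) − 26·(-131/69))/4 = 58/69.
At t = 11: ŝ = (-131/69)·(11) + (58/69)·(1) = -461/23.

ŝ = -20.043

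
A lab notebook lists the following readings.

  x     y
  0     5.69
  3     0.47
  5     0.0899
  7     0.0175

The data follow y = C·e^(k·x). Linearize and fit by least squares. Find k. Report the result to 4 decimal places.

k = -0.8267

With ln yᵢ as the transformed response and xᵢ as the regressor:
AᵀA = [[83.0000, 15.0000]; [15.0000, 4]], rhs = [-42.6292, -5.4709]ᵀ  (here Σx = 15.0000, Σ(x)² = 83.0000, Σln y = -5.4709, Σx·ln y = -42.6292).
Solving (det = 107.0000): k = -0.82666, ln C = 1.73226.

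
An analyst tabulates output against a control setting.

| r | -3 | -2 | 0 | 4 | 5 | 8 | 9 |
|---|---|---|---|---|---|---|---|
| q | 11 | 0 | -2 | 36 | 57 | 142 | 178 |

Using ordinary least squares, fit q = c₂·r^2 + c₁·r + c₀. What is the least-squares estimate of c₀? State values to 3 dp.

AᵀA·[c₂, c₁, c₀]ᵀ = Aᵀq reads: 11635·c₂ + 1395·c₁ + 199·c₀ = 25606;  1395·c₂ + 199·c₁ + 21·c₀ = 3134;  199·c₂ + 21·c₁ + 7·c₀ = 422.
(Σr^2·r^2 = 11635, Σr^2·r = 1395, Σr^2 = 199, Σr·r = 199, Σr = 21, Σ1 = 7, Σr^2·q = 25606, Σr·q = 3134, Σq = 422.)
Solving the 3×3 system (Gaussian elimination) gives c₂ = 630314/308289, c₁ = 178660/102763, c₀ = -941444/308289.

c₀ = -3.054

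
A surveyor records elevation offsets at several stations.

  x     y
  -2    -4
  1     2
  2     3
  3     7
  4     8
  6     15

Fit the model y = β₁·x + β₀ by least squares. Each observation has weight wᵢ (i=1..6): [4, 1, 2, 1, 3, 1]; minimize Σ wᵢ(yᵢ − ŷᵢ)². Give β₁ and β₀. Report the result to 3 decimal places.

With design matrix M, MᵀWM = [[118, 18]; [18, 12]] and MᵀWy = [253, 38]ᵀ.
Δ = 118·12 − 18² = 1092.
β₁ = (253·12 − 18·38)/1092 = 28/13; β₀ = (118·38 − 18·253)/1092 = -5/78.

β₁ = 2.154, β₀ = -0.064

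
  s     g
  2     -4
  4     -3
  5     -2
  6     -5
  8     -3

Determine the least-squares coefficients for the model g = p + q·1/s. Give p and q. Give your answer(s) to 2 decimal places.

p = -3.01, q = -1.56

Forming AᵀA = [[5, 149/120]; [149/120, 5701/14400]] and Aᵀg = [-17, -523/120]ᵀ gives AᵀA·[p, q]ᵀ = Aᵀg.
Determinant 5·(5701/14400) − (149/120)² = 197/450.
p = ((-17)·(5701/14400) − (149/120)·(-523/120))/(197/450) = -9495/3152; q = (5·(-523/120) − (149/120)·(-17))/(197/450) = -615/394.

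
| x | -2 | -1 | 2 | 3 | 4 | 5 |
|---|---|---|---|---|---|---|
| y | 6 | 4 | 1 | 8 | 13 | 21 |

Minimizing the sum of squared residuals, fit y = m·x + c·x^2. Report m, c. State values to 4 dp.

Normal-equation sums: Σx·x = 59, Σx·x^2 = 215, Σx^2·x^2 = 995.
And Σx·y = 167, Σx^2·y = 837.
Determinant 59·995 − 215² = 12480.
m = (167·995 − 215·837)/12480 = -1379/1248; c = (59·837 − 215·167)/12480 = 6739/6240.

m = -1.1050, c = 1.0800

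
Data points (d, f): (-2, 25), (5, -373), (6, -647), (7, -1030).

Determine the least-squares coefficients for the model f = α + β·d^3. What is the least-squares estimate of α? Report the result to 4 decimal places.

From the data, Σ1 = 4, Σd^3 = 676, Σd^3·d^3 = 179994.
Moment sums: Σf = -2025, Σd^3·f = -539867.
So MᵀM·[α, β]ᵀ = Mᵀf: [[4, 676]; [676, 179994]]·[α, β]ᵀ = [-2025, -539867]ᵀ.
Eliminating β: 179994·(row 1) − 676·(row 2) gives 263000·α = 179994·(-2025) − 676·(-539867) = 462242, so α = 231121/131500.
Then β = ((-539867) − 676·(231121/131500))/179994 = -98821/32875.

α = 1.7576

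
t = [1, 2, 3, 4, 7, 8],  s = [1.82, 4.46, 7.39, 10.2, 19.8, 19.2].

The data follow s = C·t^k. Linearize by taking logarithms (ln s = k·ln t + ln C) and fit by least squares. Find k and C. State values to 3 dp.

Linearized form: ln s = k·ln t + ln C. From the 6 transformed points,
Sums: Σln t = 7.2034, Σ(ln t)² = 11.7199, Σln s = 12.3571, Σln t·ln s = 18.4077.
Normal system: [[11.7199, 7.2034]; [7.2034, 6]]·[k, ln C]ᵀ = [18.4077, 12.3571]ᵀ.
Slope k = (n·Σln t·ln s − Σln t·Σln s)/(n·Σ(ln t)² − (Σln t)²) = (6·18.4077 − 7.2034·12.3571)/18.4301 = 1.16293; ln C = (Σln s − k·Σln t)/n = 0.66334, so C = exp(0.66334) = 1.94127.

k = 1.163, C = 1.941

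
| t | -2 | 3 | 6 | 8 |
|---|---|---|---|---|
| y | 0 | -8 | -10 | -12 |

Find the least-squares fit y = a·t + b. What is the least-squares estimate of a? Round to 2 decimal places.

Setting ∂/∂a … = 0 gives: 113·a + 15·b = -180;  15·a + 4·b = -30.
(Σt·t = 113, Σt = 15, Σ1 = 4, Σt·y = -180, Σy = -30.)
Determinant 113·4 − 15² = 227.
a = ((-180)·4 − 15·(-30))/227 = -270/227; b = (113·(-30) − 15·(-180))/227 = -690/227.

a = -1.19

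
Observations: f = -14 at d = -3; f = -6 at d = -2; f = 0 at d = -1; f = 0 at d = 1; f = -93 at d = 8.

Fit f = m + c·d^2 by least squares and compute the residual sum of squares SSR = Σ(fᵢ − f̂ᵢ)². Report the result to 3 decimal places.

XᵀX·[m, c]ᵀ = Xᵀf reads: 5·m + 79·c = -113;  79·m + 4195·c = -6102.
(Σ1 = 5, Σd^2 = 79, Σd^2·d^2 = 4195, Σf = -113, Σd^2·f = -6102.)
Eliminating c: 4195·(row 1) − 79·(row 2) gives 14734·m = 4195·(-113) − 79·(-6102) = 8023, so m = 8023/14734.
Then c = ((-6102) − 79·(8023/14734))/4195 = -21583/14734.
Residuals: -10026/7367, -10095/14734, 6780/7367, 6780/7367, 3027/14734; SSR = 59787/14734.

SSR = 4.058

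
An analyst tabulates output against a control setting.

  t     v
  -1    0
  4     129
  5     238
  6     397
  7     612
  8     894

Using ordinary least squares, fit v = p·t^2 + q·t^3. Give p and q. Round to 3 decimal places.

The normal equations are: 8675·p + 61499·q = 109510;  61499·p + 446171·q = 791402.
(Σt^2·t^2 = 8675, Σt^2·t^3 = 61499, Σt^3·t^3 = 446171, Σt^2·v = 109510, Σt^3·v = 791402.)
Δ = 8675·446171 − 61499² = 88406424.
p = (109510·446171 − 61499·791402)/88406424 = 47438653/22101606; q = (8675·791402 − 61499·109510)/88406424 = 32664215/22101606.

p = 2.146, q = 1.478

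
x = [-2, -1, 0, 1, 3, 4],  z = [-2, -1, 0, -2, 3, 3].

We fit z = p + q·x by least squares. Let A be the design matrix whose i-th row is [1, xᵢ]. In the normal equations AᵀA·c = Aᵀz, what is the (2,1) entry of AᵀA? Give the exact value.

Row 2 ↔ basis x, column 1 ↔ basis 1, so (AᵀA)_{2,1} = Σᵢ x = (-2)·(1) + (-1)·(1) + (0)·(1) + (1)·(1) + (3)·(1) + (4)·(1) = 5.

5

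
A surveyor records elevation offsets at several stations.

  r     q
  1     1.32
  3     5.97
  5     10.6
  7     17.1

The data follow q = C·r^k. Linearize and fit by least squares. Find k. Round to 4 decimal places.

k = 1.3072

Let Y = ln q. Fitting Y = k·ln r + ln C by least squares:
Σln r = 4.6540, Σ(ln r)² = 7.5838, Σln q = 7.2643, Σln r·ln q = 11.2872.
Equations: 7.5838·k + 4.6540·ln C = 11.2872;  4.6540·k + 4·ln C = 7.2643.
Solving (det = 8.6759): k = 1.30718, ln C = 0.29519.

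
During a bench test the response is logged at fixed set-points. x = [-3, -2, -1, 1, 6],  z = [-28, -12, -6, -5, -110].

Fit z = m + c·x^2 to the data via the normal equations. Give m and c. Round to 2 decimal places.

Setting ∂/∂m … = 0 gives: 5·m + 51·c = -161;  51·m + 1395·c = -4271.
Δ = 5·1395 − 51² = 4374.
m = ((-161)·1395 − 51·(-4271))/4374 = -1129/729; c = (5·(-4271) − 51·(-161))/4374 = -6572/2187.

m = -1.55, c = -3.01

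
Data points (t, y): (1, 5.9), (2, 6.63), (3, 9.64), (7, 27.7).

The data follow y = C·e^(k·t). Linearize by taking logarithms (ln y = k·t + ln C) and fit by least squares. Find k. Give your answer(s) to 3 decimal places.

k = 0.267

Let Y = ln y. Fitting Y = k·t + ln C by least squares:
Σt = 13.0000, Σ(t)² = 63.0000, Σln y = 9.2539, Σt·ln y = 35.6060.
Equations: 63.0000·k + 13.0000·ln C = 35.6060;  13.0000·k + 4·ln C = 9.2539.
Δ = 63.0000·4 − (13.0000)² = 83.0000; k = (35.6060·4 − 13.0000·9.2539)/83.0000 = 0.26654, ln C = (63.0000·9.2539 − 13.0000·35.6060)/83.0000 = 1.44722.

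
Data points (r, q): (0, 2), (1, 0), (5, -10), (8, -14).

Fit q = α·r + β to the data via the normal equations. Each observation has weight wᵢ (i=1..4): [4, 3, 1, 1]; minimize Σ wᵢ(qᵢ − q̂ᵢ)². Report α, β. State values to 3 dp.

Setting ∂/∂α … = 0 gives: 92·α + 16·β = -162;  16·α + 9·β = -16.
Eliminating β: 9·(row 1) − 16·(row 2) gives 572·α = 9·(-162) − 16·(-16) = -1202, so α = -601/286.
Then β = ((-16) − 16·(-601/286))/9 = 280/143.

α = -2.101, β = 1.958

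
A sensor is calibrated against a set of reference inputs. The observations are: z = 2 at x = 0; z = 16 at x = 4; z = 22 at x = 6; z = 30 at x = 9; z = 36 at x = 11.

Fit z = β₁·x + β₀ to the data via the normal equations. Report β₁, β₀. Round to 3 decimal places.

β₁ = 3.054, β₀ = 2.876

Setting ∂/∂β₁ … = 0 gives: 254·β₁ + 30·β₀ = 862;  30·β₁ + 5·β₀ = 106.
Eliminating β₀: 5·(row 1) − 30·(row 2) gives 370·β₁ = 5·862 − 30·106 = 1130, so β₁ = 113/37.
Then β₀ = (106 − 30·(113/37))/5 = 532/185.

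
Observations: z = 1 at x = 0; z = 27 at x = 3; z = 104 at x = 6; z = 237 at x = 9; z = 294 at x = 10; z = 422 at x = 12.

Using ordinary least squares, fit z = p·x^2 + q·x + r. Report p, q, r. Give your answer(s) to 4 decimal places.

p = 2.9664, q = -0.4826, r = 1.1239

MᵀM·[p, q, r]ᵀ = Mᵀz reads: 38674·p + 3700·q + 370·r = 113352;  3700·p + 370·q + 40·r = 10842;  370·p + 40·q + 6·r = 1085.
(Σx^2·x^2 = 38674, Σx^2·x = 3700, Σx^2 = 370, Σx·x = 370, Σx = 40, Σ1 = 6, Σx^2·z = 113352, Σx·z = 10842, Σz = 1085.)
Row-reducing yields p = 34849/11748, q = -14173/29370, r = 4401/3916.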